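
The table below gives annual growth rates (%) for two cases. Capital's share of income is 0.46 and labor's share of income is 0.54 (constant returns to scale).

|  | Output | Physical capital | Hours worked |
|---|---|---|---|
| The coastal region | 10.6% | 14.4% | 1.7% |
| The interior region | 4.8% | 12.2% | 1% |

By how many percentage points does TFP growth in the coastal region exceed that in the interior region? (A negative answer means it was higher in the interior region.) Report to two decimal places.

Labor's share = 1 − 0.46 = 0.54.
The coastal region: TFP = 10.6 − 6.624 − 0.918 = 3.058%.
The interior region: TFP = 4.8 − 5.612 − 0.54 = -1.352%.
Difference = 3.058 − (-1.352) = 4.41 pp.

4.41 percentage points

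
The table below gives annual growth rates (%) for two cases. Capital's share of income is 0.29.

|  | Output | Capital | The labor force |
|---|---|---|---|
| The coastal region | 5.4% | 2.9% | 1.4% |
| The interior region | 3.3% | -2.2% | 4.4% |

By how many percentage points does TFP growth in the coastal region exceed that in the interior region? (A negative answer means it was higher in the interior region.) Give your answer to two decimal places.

2.75 percentage points

Labor's share = 1 − 0.29 = 0.71.
The coastal region: TFP = 5.4 − 0.841 − 0.994 = 3.565%.
The interior region: TFP = 3.3 + 0.638 − 3.124 = 0.814%.
Difference = 3.565 − (0.814) = 2.751 pp.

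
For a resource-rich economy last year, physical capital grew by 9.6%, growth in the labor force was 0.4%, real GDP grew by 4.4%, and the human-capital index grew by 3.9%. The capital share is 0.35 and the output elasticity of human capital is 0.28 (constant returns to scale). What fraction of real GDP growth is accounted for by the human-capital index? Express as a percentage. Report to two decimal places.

24.82%

The human-capital index contributed 0.28 × 3.9 = 1.092 pp.
Share of growth = 1.092 / 4.4 × 100 = 24.8182%.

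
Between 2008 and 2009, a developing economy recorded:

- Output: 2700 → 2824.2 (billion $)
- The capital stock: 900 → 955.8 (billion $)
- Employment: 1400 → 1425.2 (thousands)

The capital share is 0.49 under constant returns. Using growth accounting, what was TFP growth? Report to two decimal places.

Output growth = (2824.2 − 2700) / 2700 = 4.6%.
The capital stock growth = (955.8 − 900) / 900 = 6.2%.
Employment growth = (1425.2 − 1400) / 1400 = 1.8%.
Labor's share = 1 − 0.49 = 0.51.
The capital stock: 0.49 × 6.2 = 3.038 pp.
Employment: 0.51 × 1.8 = 0.918 pp.
TFP growth = 4.6 − 3.956 = 0.644%.

TFP grew 0.64%.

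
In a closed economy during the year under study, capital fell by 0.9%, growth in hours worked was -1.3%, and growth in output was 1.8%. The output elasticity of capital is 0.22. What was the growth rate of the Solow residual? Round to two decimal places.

3.01%

Labor's share = 1 − 0.22 = 0.78.
Capital: 0.22 × (-0.9) = -0.198 pp.
Hours worked: 0.78 × (-1.3) = -1.014 pp.
TFP growth = 1.8 + 1.212 = 3.012%.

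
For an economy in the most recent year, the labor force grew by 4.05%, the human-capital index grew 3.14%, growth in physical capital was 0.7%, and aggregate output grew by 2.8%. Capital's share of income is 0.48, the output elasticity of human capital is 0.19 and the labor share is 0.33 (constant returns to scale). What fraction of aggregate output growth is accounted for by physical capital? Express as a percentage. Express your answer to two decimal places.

Physical capital accounted for 12.00% of growth.

Physical capital contributed 0.48 × 0.7 = 0.336 pp.
Share of growth = 0.336 / 2.8 × 100 = 12%.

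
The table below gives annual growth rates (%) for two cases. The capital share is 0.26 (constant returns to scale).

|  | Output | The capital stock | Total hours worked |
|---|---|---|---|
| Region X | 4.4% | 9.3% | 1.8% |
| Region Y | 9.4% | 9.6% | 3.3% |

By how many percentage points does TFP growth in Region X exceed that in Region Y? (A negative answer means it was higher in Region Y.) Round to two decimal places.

Labor's share = 1 − 0.26 = 0.74.
Region X: TFP = 4.4 − 2.418 − 1.332 = 0.65%.
Region Y: TFP = 9.4 − 2.496 − 2.442 = 4.462%.
Difference = 0.65 − (4.462) = -3.812 pp.

-3.81 percentage points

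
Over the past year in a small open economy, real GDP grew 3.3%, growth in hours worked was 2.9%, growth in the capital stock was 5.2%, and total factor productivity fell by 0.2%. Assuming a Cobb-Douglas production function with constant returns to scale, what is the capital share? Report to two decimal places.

gY = gA + α·gK + (1−α)·gL, so gY − gA − gL = α(gK − gL).
3.3 + 0.2 − 2.9 = α × (5.2 − 2.9).
0.6 = 2.3 α, so α = 0.2609.

α = 0.26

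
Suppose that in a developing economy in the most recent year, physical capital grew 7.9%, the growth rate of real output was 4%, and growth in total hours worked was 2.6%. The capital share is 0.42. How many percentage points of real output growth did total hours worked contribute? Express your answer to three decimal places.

Labor's share = 1 − 0.42 = 0.58.
Contribution = share × growth = 0.58 × 2.6 = 1.508 pp.

1.508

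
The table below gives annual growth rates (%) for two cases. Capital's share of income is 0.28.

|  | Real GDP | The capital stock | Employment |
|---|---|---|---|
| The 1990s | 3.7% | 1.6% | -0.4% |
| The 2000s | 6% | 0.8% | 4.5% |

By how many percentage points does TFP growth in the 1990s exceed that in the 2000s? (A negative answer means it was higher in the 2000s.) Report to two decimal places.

1.00 percentage points

Labor's share = 1 − 0.28 = 0.72.
The 1990s: TFP = 3.7 − 0.448 + 0.288 = 3.54%.
The 2000s: TFP = 6 − 0.224 − 3.24 = 2.536%.
Difference = 3.54 − (2.536) = 1.004 pp.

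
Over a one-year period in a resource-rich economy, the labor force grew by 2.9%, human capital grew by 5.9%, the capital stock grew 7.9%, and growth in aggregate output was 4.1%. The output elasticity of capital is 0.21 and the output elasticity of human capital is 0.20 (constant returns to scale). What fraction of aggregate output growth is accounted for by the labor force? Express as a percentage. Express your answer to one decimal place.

41.7%

Labor's share = 1 − 0.21 − 0.2 = 0.59.
The labor force contributed 0.59 × 2.9 = 1.711 pp.
Share of growth = 1.711 / 4.1 × 100 = 41.732%.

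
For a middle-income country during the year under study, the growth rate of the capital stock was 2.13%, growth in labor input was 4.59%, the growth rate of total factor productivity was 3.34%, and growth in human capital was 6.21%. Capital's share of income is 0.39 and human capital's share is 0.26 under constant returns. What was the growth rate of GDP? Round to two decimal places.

Labor's share = 1 − 0.39 − 0.26 = 0.35.
The capital stock: 0.39 × 2.13 = 0.8307 pp.
Human capital: 0.26 × 6.21 = 1.6146 pp.
Labor input: 0.35 × 4.59 = 1.6065 pp.
Output growth = 3.34 + 4.0518 = 7.3918%.

7.39%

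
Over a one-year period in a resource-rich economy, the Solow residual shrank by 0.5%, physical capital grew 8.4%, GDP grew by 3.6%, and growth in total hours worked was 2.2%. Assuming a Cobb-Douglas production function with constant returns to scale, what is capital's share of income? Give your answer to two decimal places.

gY = gA + α·gK + (1−α)·gL, so gY − gA − gL = α(gK − gL).
3.6 + 0.5 − 2.2 = α × (8.4 − 2.2).
1.9 = 6.2 α, so α = 0.3065.

0.31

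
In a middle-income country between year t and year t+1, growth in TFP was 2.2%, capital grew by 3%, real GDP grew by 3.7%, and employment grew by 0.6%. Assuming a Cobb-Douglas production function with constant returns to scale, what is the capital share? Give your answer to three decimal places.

α = 0.375

gY = gA + α·gK + (1−α)·gL, so gY − gA − gL = α(gK − gL).
3.7 − 2.2 − 0.6 = α × (3 − 0.6).
0.9 = 2.4 α, so α = 0.375.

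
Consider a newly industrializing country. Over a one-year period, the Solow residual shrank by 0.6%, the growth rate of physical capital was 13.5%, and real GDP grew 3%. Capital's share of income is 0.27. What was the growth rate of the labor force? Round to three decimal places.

-0.062%

Labor's share = 1 − 0.27 = 0.73.
gY = gA + 0.27×13.5 + 0.73×g.
0.73×g = 3 + 0.6 − 3.645 = -0.045.
g = -0.045 / 0.73 = -0.06164%.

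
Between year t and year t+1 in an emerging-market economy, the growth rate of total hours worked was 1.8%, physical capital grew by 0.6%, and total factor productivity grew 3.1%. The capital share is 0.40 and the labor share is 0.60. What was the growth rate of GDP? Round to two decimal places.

4.42%

Labor's share = 1 − 0.4 = 0.6.
Physical capital: 0.4 × 0.6 = 0.24 pp.
Total hours worked: 0.6 × 1.8 = 1.08 pp.
Output growth = 3.1 + 1.32 = 4.42%.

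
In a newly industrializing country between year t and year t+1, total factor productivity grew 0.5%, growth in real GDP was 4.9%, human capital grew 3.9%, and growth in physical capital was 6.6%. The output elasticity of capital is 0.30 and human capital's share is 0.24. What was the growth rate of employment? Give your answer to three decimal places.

Employment grew 3.226%.

Labor's share = 1 − 0.3 − 0.24 = 0.46.
gY = gA + 0.3×6.6 + 0.24×3.9 + 0.46×g.
0.46×g = 4.9 − 0.5 − 2.916 = 1.484.
g = 1.484 / 0.46 = 3.22609%.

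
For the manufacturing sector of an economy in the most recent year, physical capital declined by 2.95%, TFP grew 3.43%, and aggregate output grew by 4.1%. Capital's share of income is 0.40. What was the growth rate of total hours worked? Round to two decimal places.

Labor's share = 1 − 0.4 = 0.6.
gY = gA + 0.4×(-2.95) + 0.6×g.
0.6×g = 4.1 − 3.43 + 1.18 = 1.85.
g = 1.85 / 0.6 = 3.0833%.

3.08%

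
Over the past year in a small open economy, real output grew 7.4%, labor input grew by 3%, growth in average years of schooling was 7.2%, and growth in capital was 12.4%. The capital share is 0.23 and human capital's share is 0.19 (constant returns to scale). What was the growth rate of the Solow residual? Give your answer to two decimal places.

Labor's share = 1 − 0.23 − 0.19 = 0.58.
Capital: 0.23 × 12.4 = 2.852 pp.
Average years of schooling: 0.19 × 7.2 = 1.368 pp.
Labor input: 0.58 × 3 = 1.74 pp.
TFP growth = 7.4 − 5.96 = 1.44%.

The Solow residual growth was 1.44%.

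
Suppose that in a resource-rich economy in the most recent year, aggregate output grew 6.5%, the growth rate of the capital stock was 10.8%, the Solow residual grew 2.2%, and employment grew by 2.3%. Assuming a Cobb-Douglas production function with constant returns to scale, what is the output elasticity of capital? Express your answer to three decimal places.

gY = gA + α·gK + (1−α)·gL, so gY − gA − gL = α(gK − gL).
6.5 − 2.2 − 2.3 = α × (10.8 − 2.3).
2 = 8.5 α, so α = 0.23529.

0.235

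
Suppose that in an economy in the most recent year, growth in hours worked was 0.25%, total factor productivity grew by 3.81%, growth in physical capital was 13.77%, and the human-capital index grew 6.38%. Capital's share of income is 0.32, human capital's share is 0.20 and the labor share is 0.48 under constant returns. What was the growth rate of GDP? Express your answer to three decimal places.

9.612%

Labor's share = 1 − 0.32 − 0.2 = 0.48.
Physical capital: 0.32 × 13.77 = 4.4064 pp.
The human-capital index: 0.2 × 6.38 = 1.276 pp.
Hours worked: 0.48 × 0.25 = 0.12 pp.
Output growth = 3.81 + 5.8024 = 9.6124%.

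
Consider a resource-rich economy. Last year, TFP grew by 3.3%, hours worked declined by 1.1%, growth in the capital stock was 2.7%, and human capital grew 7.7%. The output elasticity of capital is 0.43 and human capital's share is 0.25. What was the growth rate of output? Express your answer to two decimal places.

Labor's share = 1 − 0.43 − 0.25 = 0.32.
The capital stock: 0.43 × 2.7 = 1.161 pp.
Human capital: 0.25 × 7.7 = 1.925 pp.
Hours worked: 0.32 × (-1.1) = -0.352 pp.
Output growth = 3.3 + 2.734 = 6.034%.

6.03%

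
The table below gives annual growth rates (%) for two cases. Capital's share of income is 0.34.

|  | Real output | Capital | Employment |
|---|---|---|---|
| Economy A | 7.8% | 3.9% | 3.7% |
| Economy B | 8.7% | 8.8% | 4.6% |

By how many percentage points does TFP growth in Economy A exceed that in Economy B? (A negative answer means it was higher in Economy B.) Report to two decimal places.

Labor's share = 1 − 0.34 = 0.66.
Economy A: TFP = 7.8 − 1.326 − 2.442 = 4.032%.
Economy B: TFP = 8.7 − 2.992 − 3.036 = 2.672%.
Difference = 4.032 − (2.672) = 1.36 pp.

1.36 percentage points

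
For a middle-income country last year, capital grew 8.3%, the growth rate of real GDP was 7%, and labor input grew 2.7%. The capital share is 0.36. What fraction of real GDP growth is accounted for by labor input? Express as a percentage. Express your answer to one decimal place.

Labor's share = 1 − 0.36 = 0.64.
Labor input contributed 0.64 × 2.7 = 1.728 pp.
Share of growth = 1.728 / 7 × 100 = 24.686%.

24.7%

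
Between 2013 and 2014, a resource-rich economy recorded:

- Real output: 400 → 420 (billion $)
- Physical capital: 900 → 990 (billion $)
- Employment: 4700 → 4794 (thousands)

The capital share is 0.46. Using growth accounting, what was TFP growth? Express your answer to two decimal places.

Real output growth = (420 − 400) / 400 = 5%.
Physical capital growth = (990 − 900) / 900 = 10%.
Employment growth = (4794 − 4700) / 4700 = 2%.
Labor's share = 1 − 0.46 = 0.54.
Physical capital: 0.46 × 10 = 4.6 pp.
Employment: 0.54 × 2 = 1.08 pp.
TFP growth = 5 − 5.68 = -0.68%.

-0.68%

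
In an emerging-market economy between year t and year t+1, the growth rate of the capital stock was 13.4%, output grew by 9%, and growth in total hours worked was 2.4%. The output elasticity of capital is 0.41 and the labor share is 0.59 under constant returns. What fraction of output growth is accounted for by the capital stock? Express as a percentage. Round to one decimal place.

The capital stock contributed 0.41 × 13.4 = 5.494 pp.
Share of growth = 5.494 / 9 × 100 = 61.044%.

The capital stock accounted for 61.0% of growth.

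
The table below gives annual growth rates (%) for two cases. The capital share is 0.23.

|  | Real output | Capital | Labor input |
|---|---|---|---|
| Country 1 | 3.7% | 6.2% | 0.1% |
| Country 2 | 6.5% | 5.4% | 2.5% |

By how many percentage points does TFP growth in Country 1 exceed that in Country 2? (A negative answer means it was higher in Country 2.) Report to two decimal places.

-1.14 percentage points

Labor's share = 1 − 0.23 = 0.77.
Country 1: TFP = 3.7 − 1.426 − 0.077 = 2.197%.
Country 2: TFP = 6.5 − 1.242 − 1.925 = 3.333%.
Difference = 2.197 − (3.333) = -1.136 pp.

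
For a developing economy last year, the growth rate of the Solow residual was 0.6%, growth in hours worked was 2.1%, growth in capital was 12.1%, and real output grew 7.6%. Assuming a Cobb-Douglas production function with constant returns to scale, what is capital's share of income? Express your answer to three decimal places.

0.490

gY = gA + α·gK + (1−α)·gL, so gY − gA − gL = α(gK − gL).
7.6 − 0.6 − 2.1 = α × (12.1 − 2.1).
4.9 = 10 α, so α = 0.49.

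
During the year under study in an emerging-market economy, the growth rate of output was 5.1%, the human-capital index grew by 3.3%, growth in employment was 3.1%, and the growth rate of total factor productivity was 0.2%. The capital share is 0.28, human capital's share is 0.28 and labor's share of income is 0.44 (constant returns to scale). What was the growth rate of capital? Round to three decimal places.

Labor's share = 1 − 0.28 − 0.28 = 0.44.
gY = gA + 0.28×3.3 + 0.44×3.1 + 0.28×g.
0.28×g = 5.1 − 0.2 − 2.288 = 2.612.
g = 2.612 / 0.28 = 9.32857%.

Capital grew 9.329%.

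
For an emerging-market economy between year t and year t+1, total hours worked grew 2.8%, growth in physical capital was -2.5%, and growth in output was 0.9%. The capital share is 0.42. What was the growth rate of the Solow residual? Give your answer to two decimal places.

0.33%

Labor's share = 1 − 0.42 = 0.58.
Physical capital: 0.42 × (-2.5) = -1.05 pp.
Total hours worked: 0.58 × 2.8 = 1.624 pp.
TFP growth = 0.9 − 0.574 = 0.326%.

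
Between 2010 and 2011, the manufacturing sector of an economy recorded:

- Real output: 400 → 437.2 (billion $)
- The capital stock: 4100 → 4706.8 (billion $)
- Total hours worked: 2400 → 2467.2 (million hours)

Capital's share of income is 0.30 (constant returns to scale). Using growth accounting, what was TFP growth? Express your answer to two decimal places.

Real output growth = (437.2 − 400) / 400 = 9.3%.
The capital stock growth = (4706.8 − 4100) / 4100 = 14.8%.
Total hours worked growth = (2467.2 − 2400) / 2400 = 2.8%.
Labor's share = 1 − 0.3 = 0.7.
The capital stock: 0.3 × 14.8 = 4.44 pp.
Total hours worked: 0.7 × 2.8 = 1.96 pp.
TFP growth = 9.3 − 6.4 = 2.9%.

TFP grew 2.90%.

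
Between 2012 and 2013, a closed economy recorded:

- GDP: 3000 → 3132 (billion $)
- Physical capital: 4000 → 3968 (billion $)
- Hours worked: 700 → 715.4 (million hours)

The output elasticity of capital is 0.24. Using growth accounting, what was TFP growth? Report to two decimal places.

2.92%

GDP growth = (3132 − 3000) / 3000 = 4.4%.
Physical capital growth = (3968 − 4000) / 4000 = -0.8%.
Hours worked growth = (715.4 − 700) / 700 = 2.2%.
Labor's share = 1 − 0.24 = 0.76.
Physical capital: 0.24 × (-0.8) = -0.192 pp.
Hours worked: 0.76 × 2.2 = 1.672 pp.
TFP growth = 4.4 − 1.48 = 2.92%.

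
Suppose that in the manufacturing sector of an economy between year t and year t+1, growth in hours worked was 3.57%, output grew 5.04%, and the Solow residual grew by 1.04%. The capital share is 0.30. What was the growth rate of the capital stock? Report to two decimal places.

Labor's share = 1 − 0.3 = 0.7.
gY = gA + 0.7×3.57 + 0.3×g.
0.3×g = 5.04 − 1.04 − 2.499 = 1.501.
g = 1.501 / 0.3 = 5.0033%.

5.00%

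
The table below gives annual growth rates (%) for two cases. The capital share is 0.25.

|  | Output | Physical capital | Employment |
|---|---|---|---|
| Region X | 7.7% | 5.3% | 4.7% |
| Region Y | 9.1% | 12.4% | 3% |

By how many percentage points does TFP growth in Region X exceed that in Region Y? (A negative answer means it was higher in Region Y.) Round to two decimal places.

Labor's share = 1 − 0.25 = 0.75.
Region X: TFP = 7.7 − 1.325 − 3.525 = 2.85%.
Region Y: TFP = 9.1 − 3.1 − 2.25 = 3.75%.
Difference = 2.85 − (3.75) = -0.9 pp.

-0.90 percentage points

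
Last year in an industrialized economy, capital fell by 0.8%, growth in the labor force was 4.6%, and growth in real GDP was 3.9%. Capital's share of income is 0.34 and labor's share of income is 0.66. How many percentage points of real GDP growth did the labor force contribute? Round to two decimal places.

Labor's share = 1 − 0.34 = 0.66.
Contribution = share × growth = 0.66 × 4.6 = 3.036 pp.

3.04 percentage points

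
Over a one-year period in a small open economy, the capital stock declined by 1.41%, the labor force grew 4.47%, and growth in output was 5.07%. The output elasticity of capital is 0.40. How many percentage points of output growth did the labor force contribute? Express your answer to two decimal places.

2.68

Labor's share = 1 − 0.4 = 0.6.
Contribution = share × growth = 0.6 × 4.47 = 2.682 pp.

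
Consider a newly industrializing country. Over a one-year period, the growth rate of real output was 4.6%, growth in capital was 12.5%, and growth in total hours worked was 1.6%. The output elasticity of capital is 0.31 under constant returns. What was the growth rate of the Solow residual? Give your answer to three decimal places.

-0.379%

Labor's share = 1 − 0.31 = 0.69.
Capital: 0.31 × 12.5 = 3.875 pp.
Total hours worked: 0.69 × 1.6 = 1.104 pp.
TFP growth = 4.6 − 4.979 = -0.379%.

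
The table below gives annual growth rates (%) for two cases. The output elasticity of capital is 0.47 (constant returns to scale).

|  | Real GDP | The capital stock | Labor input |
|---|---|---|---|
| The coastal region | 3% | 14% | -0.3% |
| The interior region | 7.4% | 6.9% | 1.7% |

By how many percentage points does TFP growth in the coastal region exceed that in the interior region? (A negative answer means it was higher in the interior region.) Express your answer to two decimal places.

-6.68 percentage points

Labor's share = 1 − 0.47 = 0.53.
The coastal region: TFP = 3 − 6.58 + 0.159 = -3.421%.
The interior region: TFP = 7.4 − 3.243 − 0.901 = 3.256%.
Difference = -3.421 − (3.256) = -6.677 pp.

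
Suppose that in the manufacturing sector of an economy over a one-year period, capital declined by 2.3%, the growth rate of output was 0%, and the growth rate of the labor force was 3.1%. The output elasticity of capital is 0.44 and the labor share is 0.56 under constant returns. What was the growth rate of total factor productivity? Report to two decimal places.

-0.72%

Labor's share = 1 − 0.44 = 0.56.
Capital: 0.44 × (-2.3) = -1.012 pp.
The labor force: 0.56 × 3.1 = 1.736 pp.
TFP growth = 0 − 0.724 = -0.724%.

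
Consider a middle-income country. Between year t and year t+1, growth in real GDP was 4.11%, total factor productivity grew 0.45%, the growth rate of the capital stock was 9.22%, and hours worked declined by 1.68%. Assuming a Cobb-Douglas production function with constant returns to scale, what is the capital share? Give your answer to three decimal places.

gY = gA + α·gK + (1−α)·gL, so gY − gA − gL = α(gK − gL).
4.11 − 0.45 + 1.68 = α × (9.22 − (-1.68)).
5.34 = 10.9 α, so α = 0.48991.

0.490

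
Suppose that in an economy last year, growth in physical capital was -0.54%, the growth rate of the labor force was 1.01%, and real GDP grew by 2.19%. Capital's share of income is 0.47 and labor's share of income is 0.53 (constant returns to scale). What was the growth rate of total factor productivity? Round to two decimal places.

Labor's share = 1 − 0.47 = 0.53.
Physical capital: 0.47 × (-0.54) = -0.2538 pp.
The labor force: 0.53 × 1.01 = 0.5353 pp.
TFP growth = 2.19 − 0.2815 = 1.9085%.

Total factor productivity growth was 1.91%.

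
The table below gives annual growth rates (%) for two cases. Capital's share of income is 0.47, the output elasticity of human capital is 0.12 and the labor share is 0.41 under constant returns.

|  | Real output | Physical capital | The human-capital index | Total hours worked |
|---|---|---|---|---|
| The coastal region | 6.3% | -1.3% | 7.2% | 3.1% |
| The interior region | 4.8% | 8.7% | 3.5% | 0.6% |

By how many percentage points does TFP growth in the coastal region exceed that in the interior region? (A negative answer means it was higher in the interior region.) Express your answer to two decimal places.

Labor's share = 1 − 0.47 − 0.12 = 0.41.
The coastal region: TFP = 6.3 + 0.611 − 0.864 − 1.271 = 4.776%.
The interior region: TFP = 4.8 − 4.089 − 0.42 − 0.246 = 0.045%.
Difference = 4.776 − (0.045) = 4.731 pp.

4.73 percentage points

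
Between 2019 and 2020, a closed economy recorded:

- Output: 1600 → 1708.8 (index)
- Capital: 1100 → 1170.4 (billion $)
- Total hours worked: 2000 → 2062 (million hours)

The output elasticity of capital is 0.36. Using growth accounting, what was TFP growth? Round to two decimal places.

2.51%

Output growth = (1708.8 − 1600) / 1600 = 6.8%.
Capital growth = (1170.4 − 1100) / 1100 = 6.4%.
Total hours worked growth = (2062 − 2000) / 2000 = 3.1%.
Labor's share = 1 − 0.36 = 0.64.
Capital: 0.36 × 6.4 = 2.304 pp.
Total hours worked: 0.64 × 3.1 = 1.984 pp.
TFP growth = 6.8 − 4.288 = 2.512%.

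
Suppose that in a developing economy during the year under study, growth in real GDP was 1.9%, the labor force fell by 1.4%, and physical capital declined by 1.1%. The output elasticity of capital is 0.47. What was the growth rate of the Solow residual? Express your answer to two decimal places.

Labor's share = 1 − 0.47 = 0.53.
Physical capital: 0.47 × (-1.1) = -0.517 pp.
The labor force: 0.53 × (-1.4) = -0.742 pp.
TFP growth = 1.9 + 1.259 = 3.159%.

3.16%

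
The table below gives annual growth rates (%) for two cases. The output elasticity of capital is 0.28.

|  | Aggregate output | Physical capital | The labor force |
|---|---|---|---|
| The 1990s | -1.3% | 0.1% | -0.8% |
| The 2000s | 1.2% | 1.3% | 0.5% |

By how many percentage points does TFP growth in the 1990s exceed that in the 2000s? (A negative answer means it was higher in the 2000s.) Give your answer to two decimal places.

-1.23 percentage points

Labor's share = 1 − 0.28 = 0.72.
The 1990s: TFP = -1.3 − 0.028 + 0.576 = -0.752%.
The 2000s: TFP = 1.2 − 0.364 − 0.36 = 0.476%.
Difference = -0.752 − (0.476) = -1.228 pp.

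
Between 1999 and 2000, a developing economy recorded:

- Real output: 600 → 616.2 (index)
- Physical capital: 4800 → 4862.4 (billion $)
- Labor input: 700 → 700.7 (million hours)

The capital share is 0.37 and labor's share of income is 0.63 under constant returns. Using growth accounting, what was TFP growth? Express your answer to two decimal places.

2.16%

Real output growth = (616.2 − 600) / 600 = 2.7%.
Physical capital growth = (4862.4 − 4800) / 4800 = 1.3%.
Labor input growth = (700.7 − 700) / 700 = 0.1%.
Labor's share = 1 − 0.37 = 0.63.
Physical capital: 0.37 × 1.3 = 0.481 pp.
Labor input: 0.63 × 0.1 = 0.063 pp.
TFP growth = 2.7 − 0.544 = 2.156%.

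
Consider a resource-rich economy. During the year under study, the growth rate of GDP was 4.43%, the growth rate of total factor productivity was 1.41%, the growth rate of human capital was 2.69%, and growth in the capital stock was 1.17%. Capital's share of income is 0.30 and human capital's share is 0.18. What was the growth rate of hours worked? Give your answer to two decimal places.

Labor's share = 1 − 0.3 − 0.18 = 0.52.
gY = gA + 0.3×1.17 + 0.18×2.69 + 0.52×g.
0.52×g = 4.43 − 1.41 − 0.8352 = 2.1848.
g = 2.1848 / 0.52 = 4.2015%.

Hours worked grew 4.20%.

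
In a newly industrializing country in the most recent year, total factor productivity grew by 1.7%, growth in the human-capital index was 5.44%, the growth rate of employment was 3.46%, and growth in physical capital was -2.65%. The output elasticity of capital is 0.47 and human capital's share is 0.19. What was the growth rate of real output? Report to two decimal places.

2.66%

Labor's share = 1 − 0.47 − 0.19 = 0.34.
Physical capital: 0.47 × (-2.65) = -1.2455 pp.
The human-capital index: 0.19 × 5.44 = 1.0336 pp.
Employment: 0.34 × 3.46 = 1.1764 pp.
Output growth = 1.7 + 0.9645 = 2.6645%.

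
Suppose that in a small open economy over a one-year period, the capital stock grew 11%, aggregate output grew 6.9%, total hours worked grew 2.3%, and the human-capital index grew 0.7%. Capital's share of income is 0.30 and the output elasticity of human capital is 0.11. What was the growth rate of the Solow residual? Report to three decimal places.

The Solow residual grew 2.166%.

Labor's share = 1 − 0.3 − 0.11 = 0.59.
The capital stock: 0.3 × 11 = 3.3 pp.
The human-capital index: 0.11 × 0.7 = 0.077 pp.
Total hours worked: 0.59 × 2.3 = 1.357 pp.
TFP growth = 6.9 − 4.734 = 2.166%.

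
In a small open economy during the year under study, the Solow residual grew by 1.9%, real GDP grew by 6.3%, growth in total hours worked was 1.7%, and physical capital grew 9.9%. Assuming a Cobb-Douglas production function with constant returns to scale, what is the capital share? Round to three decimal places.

gY = gA + α·gK + (1−α)·gL, so gY − gA − gL = α(gK − gL).
6.3 − 1.9 − 1.7 = α × (9.9 − 1.7).
2.7 = 8.2 α, so α = 0.32927.

0.329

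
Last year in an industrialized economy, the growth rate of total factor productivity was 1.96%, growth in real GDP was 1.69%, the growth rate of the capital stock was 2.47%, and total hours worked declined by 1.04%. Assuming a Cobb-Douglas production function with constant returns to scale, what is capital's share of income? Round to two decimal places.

0.22

gY = gA + α·gK + (1−α)·gL, so gY − gA − gL = α(gK − gL).
1.69 − 1.96 + 1.04 = α × (2.47 − (-1.04)).
0.77 = 3.51 α, so α = 0.2194.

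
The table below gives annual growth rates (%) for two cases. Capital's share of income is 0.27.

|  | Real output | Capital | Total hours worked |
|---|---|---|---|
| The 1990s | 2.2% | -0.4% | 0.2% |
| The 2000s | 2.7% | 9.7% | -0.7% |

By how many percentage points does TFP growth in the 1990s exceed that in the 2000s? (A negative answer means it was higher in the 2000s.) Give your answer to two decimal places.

1.57 percentage points

Labor's share = 1 − 0.27 = 0.73.
The 1990s: TFP = 2.2 + 0.108 − 0.146 = 2.162%.
The 2000s: TFP = 2.7 − 2.619 + 0.511 = 0.592%.
Difference = 2.162 − (0.592) = 1.57 pp.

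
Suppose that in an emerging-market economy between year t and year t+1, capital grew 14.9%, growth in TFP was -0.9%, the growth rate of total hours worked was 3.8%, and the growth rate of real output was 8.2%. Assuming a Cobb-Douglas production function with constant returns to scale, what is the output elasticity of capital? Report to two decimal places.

gY = gA + α·gK + (1−α)·gL, so gY − gA − gL = α(gK − gL).
8.2 + 0.9 − 3.8 = α × (14.9 − 3.8).
5.3 = 11.1 α, so α = 0.4775.

The output elasticity of capital is 0.48.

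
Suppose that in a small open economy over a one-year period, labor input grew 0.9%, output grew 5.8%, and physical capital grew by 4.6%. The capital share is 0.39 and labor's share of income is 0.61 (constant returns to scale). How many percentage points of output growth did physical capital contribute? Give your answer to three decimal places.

1.794 percentage points

Contribution = share × growth = 0.39 × 4.6 = 1.794 pp.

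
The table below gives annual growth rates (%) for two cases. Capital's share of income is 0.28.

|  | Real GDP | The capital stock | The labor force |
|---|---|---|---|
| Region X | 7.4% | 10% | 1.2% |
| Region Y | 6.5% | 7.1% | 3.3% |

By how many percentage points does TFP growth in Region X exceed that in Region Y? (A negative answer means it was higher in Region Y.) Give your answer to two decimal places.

1.60 percentage points

Labor's share = 1 − 0.28 = 0.72.
Region X: TFP = 7.4 − 2.8 − 0.864 = 3.736%.
Region Y: TFP = 6.5 − 1.988 − 2.376 = 2.136%.
Difference = 3.736 − (2.136) = 1.6 pp.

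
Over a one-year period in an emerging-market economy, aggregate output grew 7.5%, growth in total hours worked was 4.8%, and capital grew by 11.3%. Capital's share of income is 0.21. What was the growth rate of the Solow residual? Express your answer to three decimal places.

The Solow residual growth was 1.335%.

Labor's share = 1 − 0.21 = 0.79.
Capital: 0.21 × 11.3 = 2.373 pp.
Total hours worked: 0.79 × 4.8 = 3.792 pp.
TFP growth = 7.5 − 6.165 = 1.335%.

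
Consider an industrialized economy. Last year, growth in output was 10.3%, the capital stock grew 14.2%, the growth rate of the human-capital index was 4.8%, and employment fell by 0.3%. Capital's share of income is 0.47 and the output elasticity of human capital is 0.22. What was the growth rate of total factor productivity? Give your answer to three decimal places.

Labor's share = 1 − 0.47 − 0.22 = 0.31.
The capital stock: 0.47 × 14.2 = 6.674 pp.
The human-capital index: 0.22 × 4.8 = 1.056 pp.
Employment: 0.31 × (-0.3) = -0.093 pp.
TFP growth = 10.3 − 7.637 = 2.663%.

Total factor productivity growth was 2.663%.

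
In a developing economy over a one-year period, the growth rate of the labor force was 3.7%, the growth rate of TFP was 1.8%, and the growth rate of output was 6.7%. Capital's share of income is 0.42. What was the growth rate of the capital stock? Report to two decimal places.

6.56%

Labor's share = 1 − 0.42 = 0.58.
gY = gA + 0.58×3.7 + 0.42×g.
0.42×g = 6.7 − 1.8 − 2.146 = 2.754.
g = 2.754 / 0.42 = 6.5571%.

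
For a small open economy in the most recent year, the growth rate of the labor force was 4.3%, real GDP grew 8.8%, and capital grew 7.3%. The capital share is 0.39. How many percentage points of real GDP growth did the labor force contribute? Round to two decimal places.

Labor's share = 1 − 0.39 = 0.61.
Contribution = share × growth = 0.61 × 4.3 = 2.623 pp.

2.62 percentage points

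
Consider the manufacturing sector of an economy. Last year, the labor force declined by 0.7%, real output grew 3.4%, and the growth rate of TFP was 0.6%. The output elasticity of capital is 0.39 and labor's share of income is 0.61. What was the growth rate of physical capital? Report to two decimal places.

Physical capital grew 8.27%.

Labor's share = 1 − 0.39 = 0.61.
gY = gA + 0.61×(-0.7) + 0.39×g.
0.39×g = 3.4 − 0.6 + 0.427 = 3.227.
g = 3.227 / 0.39 = 8.2744%.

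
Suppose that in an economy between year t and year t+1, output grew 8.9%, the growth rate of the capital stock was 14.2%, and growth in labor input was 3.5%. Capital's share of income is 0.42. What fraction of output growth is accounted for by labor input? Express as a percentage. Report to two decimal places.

Labor's share = 1 − 0.42 = 0.58.
Labor input contributed 0.58 × 3.5 = 2.03 pp.
Share of growth = 2.03 / 8.9 × 100 = 22.809%.

Labor input accounted for 22.81% of growth.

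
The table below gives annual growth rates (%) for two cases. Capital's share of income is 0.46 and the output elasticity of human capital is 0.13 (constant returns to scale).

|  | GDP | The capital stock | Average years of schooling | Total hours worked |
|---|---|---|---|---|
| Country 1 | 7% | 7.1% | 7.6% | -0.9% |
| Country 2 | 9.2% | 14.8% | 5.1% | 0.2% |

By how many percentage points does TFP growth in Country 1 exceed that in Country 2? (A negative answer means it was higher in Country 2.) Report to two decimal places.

1.47 percentage points

Labor's share = 1 − 0.46 − 0.13 = 0.41.
Country 1: TFP = 7 − 3.266 − 0.988 + 0.369 = 3.115%.
Country 2: TFP = 9.2 − 6.808 − 0.663 − 0.082 = 1.647%.
Difference = 3.115 − (1.647) = 1.468 pp.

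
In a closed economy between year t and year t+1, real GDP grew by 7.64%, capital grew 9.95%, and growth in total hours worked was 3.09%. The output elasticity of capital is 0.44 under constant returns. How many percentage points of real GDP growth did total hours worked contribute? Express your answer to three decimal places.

Labor's share = 1 − 0.44 = 0.56.
Contribution = share × growth = 0.56 × 3.09 = 1.7304 pp.

1.730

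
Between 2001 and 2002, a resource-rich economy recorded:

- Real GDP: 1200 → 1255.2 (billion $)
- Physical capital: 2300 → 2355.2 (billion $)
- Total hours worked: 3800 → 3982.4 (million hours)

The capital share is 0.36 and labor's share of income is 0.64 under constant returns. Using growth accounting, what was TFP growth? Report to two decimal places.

0.66%

Real GDP growth = (1255.2 − 1200) / 1200 = 4.6%.
Physical capital growth = (2355.2 − 2300) / 2300 = 2.4%.
Total hours worked growth = (3982.4 − 3800) / 3800 = 4.8%.
Labor's share = 1 − 0.36 = 0.64.
Physical capital: 0.36 × 2.4 = 0.864 pp.
Total hours worked: 0.64 × 4.8 = 3.072 pp.
TFP growth = 4.6 − 3.936 = 0.664%.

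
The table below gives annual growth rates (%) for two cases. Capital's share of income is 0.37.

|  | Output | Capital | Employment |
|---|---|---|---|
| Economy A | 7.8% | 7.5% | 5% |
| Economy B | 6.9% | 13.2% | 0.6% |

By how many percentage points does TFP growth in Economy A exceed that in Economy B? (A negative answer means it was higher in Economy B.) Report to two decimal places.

0.24 percentage points

Labor's share = 1 − 0.37 = 0.63.
Economy A: TFP = 7.8 − 2.775 − 3.15 = 1.875%.
Economy B: TFP = 6.9 − 4.884 − 0.378 = 1.638%.
Difference = 1.875 − (1.638) = 0.237 pp.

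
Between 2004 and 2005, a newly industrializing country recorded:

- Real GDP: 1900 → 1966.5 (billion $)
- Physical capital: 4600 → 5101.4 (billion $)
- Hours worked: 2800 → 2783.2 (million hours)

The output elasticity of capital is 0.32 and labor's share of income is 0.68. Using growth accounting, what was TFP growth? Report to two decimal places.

Real GDP growth = (1966.5 − 1900) / 1900 = 3.5%.
Physical capital growth = (5101.4 − 4600) / 4600 = 10.9%.
Hours worked growth = (2783.2 − 2800) / 2800 = -0.6%.
Labor's share = 1 − 0.32 = 0.68.
Physical capital: 0.32 × 10.9 = 3.488 pp.
Hours worked: 0.68 × (-0.6) = -0.408 pp.
TFP growth = 3.5 − 3.08 = 0.42%.

0.42%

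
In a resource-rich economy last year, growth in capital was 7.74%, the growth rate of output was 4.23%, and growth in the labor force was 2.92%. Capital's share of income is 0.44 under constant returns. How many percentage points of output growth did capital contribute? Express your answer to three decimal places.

3.406 percentage points

Contribution = share × growth = 0.44 × 7.74 = 3.4056 pp.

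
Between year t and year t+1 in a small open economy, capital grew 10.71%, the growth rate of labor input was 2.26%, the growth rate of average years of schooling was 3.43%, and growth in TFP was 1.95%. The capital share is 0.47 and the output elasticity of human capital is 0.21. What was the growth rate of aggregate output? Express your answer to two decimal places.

Labor's share = 1 − 0.47 − 0.21 = 0.32.
Capital: 0.47 × 10.71 = 5.0337 pp.
Average years of schooling: 0.21 × 3.43 = 0.7203 pp.
Labor input: 0.32 × 2.26 = 0.7232 pp.
Output growth = 1.95 + 6.4772 = 8.4272%.

8.43%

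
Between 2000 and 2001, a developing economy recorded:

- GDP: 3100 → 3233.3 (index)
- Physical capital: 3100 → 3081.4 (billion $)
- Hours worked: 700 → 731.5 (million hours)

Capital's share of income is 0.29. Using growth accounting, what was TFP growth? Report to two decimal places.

GDP growth = (3233.3 − 3100) / 3100 = 4.3%.
Physical capital growth = (3081.4 − 3100) / 3100 = -0.6%.
Hours worked growth = (731.5 − 700) / 700 = 4.5%.
Labor's share = 1 − 0.29 = 0.71.
Physical capital: 0.29 × (-0.6) = -0.174 pp.
Hours worked: 0.71 × 4.5 = 3.195 pp.
TFP growth = 4.3 − 3.021 = 1.279%.

TFP growth was 1.28%.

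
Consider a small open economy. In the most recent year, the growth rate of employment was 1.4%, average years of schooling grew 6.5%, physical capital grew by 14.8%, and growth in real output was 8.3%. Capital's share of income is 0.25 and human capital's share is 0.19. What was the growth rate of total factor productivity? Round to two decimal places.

Total factor productivity grew 2.58%.

Labor's share = 1 − 0.25 − 0.19 = 0.56.
Physical capital: 0.25 × 14.8 = 3.7 pp.
Average years of schooling: 0.19 × 6.5 = 1.235 pp.
Employment: 0.56 × 1.4 = 0.784 pp.
TFP growth = 8.3 − 5.719 = 2.581%.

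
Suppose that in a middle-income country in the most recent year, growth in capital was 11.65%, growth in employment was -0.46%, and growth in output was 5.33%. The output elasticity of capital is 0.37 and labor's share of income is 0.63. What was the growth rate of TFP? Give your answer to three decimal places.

Labor's share = 1 − 0.37 = 0.63.
Capital: 0.37 × 11.65 = 4.3105 pp.
Employment: 0.63 × (-0.46) = -0.2898 pp.
TFP growth = 5.33 − 4.0207 = 1.3093%.

TFP grew 1.309%.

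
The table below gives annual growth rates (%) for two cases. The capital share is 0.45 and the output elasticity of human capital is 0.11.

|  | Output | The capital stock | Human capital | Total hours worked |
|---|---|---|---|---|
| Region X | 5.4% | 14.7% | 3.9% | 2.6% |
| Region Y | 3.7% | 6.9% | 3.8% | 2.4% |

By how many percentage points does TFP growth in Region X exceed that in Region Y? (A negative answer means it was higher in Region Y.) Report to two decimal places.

Labor's share = 1 − 0.45 − 0.11 = 0.44.
Region X: TFP = 5.4 − 6.615 − 0.429 − 1.144 = -2.788%.
Region Y: TFP = 3.7 − 3.105 − 0.418 − 1.056 = -0.879%.
Difference = -2.788 − (-0.879) = -1.909 pp.

-1.91 percentage points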